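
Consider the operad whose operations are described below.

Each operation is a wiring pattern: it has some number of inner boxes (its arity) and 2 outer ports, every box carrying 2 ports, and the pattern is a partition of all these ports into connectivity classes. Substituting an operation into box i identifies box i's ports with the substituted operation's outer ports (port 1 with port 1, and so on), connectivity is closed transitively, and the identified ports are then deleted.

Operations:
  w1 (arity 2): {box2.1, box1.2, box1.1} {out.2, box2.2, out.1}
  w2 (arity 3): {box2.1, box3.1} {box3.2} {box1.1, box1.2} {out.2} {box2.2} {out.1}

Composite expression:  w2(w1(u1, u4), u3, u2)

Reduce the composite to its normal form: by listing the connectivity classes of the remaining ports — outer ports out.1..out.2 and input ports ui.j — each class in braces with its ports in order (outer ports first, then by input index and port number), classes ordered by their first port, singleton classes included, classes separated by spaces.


{out.1} {out.2} {u1.1, u1.2, u4.1} {u2.1, u3.1} {u2.2} {u3.2} {u4.2}

After gluing at w2, chains via deleted ports link the u-ports.
stage w1: inputs (u1, u4), connectivity {out.1, out.2, u4.2} {u1.1, u1.2, u4.1}, out.j its boundary
stage w2: inputs (u1, u4, u3, u2), connectivity {out.1} {out.2} {u1.1, u1.2, u4.1} {u2.1, u3.1} {u2.2} {u3.2} {u4.2}, out.j its boundary


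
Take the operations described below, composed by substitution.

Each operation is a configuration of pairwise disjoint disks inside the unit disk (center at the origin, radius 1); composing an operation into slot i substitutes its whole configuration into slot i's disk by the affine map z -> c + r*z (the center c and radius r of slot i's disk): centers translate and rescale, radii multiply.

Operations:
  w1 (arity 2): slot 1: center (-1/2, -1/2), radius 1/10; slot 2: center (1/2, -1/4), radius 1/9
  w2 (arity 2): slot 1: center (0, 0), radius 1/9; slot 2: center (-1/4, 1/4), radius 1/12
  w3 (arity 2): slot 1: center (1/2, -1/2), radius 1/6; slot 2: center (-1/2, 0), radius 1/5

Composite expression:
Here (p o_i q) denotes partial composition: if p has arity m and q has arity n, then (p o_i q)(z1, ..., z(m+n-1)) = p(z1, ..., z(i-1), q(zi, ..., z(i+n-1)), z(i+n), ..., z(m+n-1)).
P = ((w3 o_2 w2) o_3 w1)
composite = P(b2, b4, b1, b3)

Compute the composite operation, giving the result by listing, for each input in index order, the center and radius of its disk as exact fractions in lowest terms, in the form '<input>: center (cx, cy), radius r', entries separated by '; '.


b1: center (-67/120, 1/24), radius 1/600; b2: center (1/2, -1/2), radius 1/6; b3: center (-13/24, 11/240), radius 1/540; b4: center (-1/2, 0), radius 1/45

Affine substitution under w3: radii multiply and b-centers shift.
for b2, the 1-step affine chain lands on center (1/2, -1/2), radius 1/6
for b4, the 2-step affine chain lands on center (-1/2, 0), radius 1/45
for b1, the 3-step affine chain lands on center (-67/120, 1/24), radius 1/600
for b3, the 3-step affine chain lands on center (-13/24, 11/240), radius 1/540


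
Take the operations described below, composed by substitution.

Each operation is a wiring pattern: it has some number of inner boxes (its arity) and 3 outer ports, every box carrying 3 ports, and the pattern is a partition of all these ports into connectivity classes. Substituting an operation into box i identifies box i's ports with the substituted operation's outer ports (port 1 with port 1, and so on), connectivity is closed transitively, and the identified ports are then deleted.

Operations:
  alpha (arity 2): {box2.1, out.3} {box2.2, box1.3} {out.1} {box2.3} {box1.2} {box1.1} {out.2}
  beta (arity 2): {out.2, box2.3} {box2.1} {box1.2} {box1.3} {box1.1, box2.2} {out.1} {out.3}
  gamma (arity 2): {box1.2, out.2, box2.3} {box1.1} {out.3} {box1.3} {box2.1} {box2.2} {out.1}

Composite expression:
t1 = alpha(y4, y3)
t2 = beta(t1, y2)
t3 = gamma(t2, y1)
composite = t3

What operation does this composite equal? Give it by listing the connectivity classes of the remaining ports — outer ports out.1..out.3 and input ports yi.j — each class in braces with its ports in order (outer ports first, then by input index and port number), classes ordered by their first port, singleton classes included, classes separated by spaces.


{out.1} {out.2, y1.3, y2.3} {out.3} {y1.1} {y1.2} {y2.1} {y2.2} {y3.1} {y3.2, y4.3} {y3.3} {y4.1} {y4.2}

Connectivity passes through glued gamma-boundaries; trace each wire chain.
after alpha, the pattern on (y4, y3) reads {out.1} {out.2} {out.3, y3.1} {y3.2, y4.3} {y3.3} {y4.1} {y4.2} (out.j = its outer ports)
after beta, the pattern on (y4, y3, y2) reads {out.1} {out.2, y2.3} {out.3} {y2.1} {y2.2} {y3.1} {y3.2, y4.3} {y3.3} {y4.1} {y4.2} (out.j = its outer ports)
after gamma, the pattern on (y4, y3, y2, y1) reads {out.1} {out.2, y1.3, y2.3} {out.3} {y1.1} {y1.2} {y2.1} {y2.2} {y3.1} {y3.2, y4.3} {y3.3} {y4.1} {y4.2} (out.j = its outer ports)


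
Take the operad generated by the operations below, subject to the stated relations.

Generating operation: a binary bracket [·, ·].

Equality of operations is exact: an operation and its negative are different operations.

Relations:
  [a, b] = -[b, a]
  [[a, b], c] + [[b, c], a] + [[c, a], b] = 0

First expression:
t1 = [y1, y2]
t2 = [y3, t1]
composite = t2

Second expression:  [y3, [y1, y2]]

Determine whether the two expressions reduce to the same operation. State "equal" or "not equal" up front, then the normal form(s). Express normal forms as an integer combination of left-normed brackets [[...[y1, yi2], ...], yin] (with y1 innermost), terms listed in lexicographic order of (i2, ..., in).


equal; both compose to -[[y1, y2], y3]

The first composite normalizes to -[[y1, y2], y3]
The second composite normalizes to -[[y1, y2], y3]
The forms coincide; equal.


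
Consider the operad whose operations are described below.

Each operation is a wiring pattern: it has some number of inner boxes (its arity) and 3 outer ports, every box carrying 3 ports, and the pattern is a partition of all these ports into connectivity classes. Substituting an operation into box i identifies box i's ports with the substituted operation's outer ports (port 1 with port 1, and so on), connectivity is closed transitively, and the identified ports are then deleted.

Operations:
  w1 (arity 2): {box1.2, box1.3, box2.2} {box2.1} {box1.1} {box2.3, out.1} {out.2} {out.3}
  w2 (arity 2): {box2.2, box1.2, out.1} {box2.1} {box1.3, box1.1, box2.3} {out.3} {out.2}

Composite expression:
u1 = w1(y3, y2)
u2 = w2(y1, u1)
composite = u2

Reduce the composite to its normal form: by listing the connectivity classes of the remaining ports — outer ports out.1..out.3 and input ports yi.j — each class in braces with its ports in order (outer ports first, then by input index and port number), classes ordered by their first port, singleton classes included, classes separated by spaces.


{out.1, y1.2} {out.2} {out.3} {y1.1, y1.3} {y2.1} {y2.2, y3.2, y3.3} {y2.3} {y3.1}

Substituting into w2 glues patterns; closure does the rest.
through w1, on inputs (y3, y2): {out.1, y2.3} {out.2} {out.3} {y2.1} {y2.2, y3.2, y3.3} {y3.1} (out.j = stage outer ports)
through w2, on inputs (y1, y3, y2): {out.1, y1.2} {out.2} {out.3} {y1.1, y1.3} {y2.1} {y2.2, y3.2, y3.3} {y2.3} {y3.1} (out.j = stage outer ports)


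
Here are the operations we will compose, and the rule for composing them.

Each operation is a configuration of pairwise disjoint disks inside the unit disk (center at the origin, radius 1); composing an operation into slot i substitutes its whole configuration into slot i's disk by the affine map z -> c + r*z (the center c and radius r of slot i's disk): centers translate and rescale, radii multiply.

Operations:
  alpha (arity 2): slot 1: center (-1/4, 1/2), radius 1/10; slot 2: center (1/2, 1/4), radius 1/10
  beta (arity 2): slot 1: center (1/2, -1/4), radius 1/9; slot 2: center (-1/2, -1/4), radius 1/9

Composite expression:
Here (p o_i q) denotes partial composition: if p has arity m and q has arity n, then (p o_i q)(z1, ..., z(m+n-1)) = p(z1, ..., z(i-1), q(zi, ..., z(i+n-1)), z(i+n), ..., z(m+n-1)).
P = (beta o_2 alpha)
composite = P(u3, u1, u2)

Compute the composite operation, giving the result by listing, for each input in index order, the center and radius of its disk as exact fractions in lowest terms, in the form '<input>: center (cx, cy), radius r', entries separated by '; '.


u1: center (-19/36, -7/36), radius 1/90; u2: center (-4/9, -2/9), radius 1/90; u3: center (1/2, -1/4), radius 1/9

Only the slot chain above each u matters under beta; compose those maps.
u3 passes through 1 substitution, ending at center (1/2, -1/4), radius 1/9
u1 passes through 2 substitutions, ending at center (-19/36, -7/36), radius 1/90
u2 passes through 2 substitutions, ending at center (-4/9, -2/9), radius 1/90


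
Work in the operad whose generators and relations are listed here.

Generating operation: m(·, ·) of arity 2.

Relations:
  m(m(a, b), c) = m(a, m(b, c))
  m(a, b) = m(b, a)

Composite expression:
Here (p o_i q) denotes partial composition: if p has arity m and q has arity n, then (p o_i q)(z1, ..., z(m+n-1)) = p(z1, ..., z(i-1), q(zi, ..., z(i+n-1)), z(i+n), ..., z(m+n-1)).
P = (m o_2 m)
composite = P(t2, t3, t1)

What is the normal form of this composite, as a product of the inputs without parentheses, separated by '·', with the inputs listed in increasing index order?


t1 · t2 · t3


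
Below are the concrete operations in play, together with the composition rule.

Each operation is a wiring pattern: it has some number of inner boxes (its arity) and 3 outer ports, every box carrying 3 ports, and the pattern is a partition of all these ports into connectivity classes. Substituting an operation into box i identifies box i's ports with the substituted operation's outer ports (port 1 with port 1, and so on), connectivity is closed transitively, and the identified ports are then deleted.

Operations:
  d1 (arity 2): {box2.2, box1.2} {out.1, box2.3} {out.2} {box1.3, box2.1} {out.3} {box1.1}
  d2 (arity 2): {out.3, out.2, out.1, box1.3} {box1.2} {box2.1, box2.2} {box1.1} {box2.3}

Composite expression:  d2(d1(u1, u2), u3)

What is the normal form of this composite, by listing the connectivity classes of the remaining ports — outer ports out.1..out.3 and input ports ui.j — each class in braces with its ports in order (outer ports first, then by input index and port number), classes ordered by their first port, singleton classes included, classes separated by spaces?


Treat the ports identified at d2 as solder joints: merge, then drop.
the subtree at d1 composes to {out.1, u2.3} {out.2} {out.3} {u1.1} {u1.2, u2.2} {u1.3, u2.1} on (u1, u2); out.j = own outer ports
the subtree at d2 composes to {out.1, out.2, out.3} {u1.1} {u1.2, u2.2} {u1.3, u2.1} {u2.3} {u3.1, u3.2} {u3.3} on (u1, u2, u3); out.j = own outer ports

{out.1, out.2, out.3} {u1.1} {u1.2, u2.2} {u1.3, u2.1} {u2.3} {u3.1, u3.2} {u3.3}


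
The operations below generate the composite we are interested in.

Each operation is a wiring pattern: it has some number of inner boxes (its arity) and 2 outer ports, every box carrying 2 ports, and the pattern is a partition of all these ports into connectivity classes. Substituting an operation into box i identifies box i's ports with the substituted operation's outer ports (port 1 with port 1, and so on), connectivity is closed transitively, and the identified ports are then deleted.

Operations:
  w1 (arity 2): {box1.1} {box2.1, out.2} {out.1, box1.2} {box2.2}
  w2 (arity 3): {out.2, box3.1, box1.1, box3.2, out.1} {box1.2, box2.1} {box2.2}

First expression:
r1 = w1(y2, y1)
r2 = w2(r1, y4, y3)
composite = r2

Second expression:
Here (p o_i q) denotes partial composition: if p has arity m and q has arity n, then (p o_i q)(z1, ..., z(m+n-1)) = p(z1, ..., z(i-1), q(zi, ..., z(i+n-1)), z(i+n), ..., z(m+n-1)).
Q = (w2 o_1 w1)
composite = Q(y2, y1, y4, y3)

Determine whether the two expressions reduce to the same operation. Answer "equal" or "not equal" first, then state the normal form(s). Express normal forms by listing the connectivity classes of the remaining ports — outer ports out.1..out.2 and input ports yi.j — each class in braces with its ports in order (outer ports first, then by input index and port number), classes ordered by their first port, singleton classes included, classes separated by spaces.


equal: each reduces to {out.1, out.2, y2.2, y3.1, y3.2} {y1.1, y4.1} {y1.2} {y2.1} {y4.2}


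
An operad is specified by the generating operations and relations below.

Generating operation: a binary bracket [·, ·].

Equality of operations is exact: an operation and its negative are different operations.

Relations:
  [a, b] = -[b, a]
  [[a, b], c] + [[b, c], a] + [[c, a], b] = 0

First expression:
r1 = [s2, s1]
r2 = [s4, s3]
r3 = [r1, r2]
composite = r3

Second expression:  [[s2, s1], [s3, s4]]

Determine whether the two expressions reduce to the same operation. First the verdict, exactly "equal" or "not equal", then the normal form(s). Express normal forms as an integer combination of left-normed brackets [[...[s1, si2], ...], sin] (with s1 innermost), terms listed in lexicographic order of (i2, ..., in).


not equal; first: [[[s1, s2], s3], s4] - [[[s1, s2], s4], s3]; second: -[[[s1, s2], s3], s4] + [[[s1, s2], s4], s3]

The first expression, normalized: [[[s1, s2], s3], s4] - [[[s1, s2], s4], s3]
The second expression, normalized: -[[[s1, s2], s3], s4] + [[[s1, s2], s4], s3]
Distinct normal forms: not equal.


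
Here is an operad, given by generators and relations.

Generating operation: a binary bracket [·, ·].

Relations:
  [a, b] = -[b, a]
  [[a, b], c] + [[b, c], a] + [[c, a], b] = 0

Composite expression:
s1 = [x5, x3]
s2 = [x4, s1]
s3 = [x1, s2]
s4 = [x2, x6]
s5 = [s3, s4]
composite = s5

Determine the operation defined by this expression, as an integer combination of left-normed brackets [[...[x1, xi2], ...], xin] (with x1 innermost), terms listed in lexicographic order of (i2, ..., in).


[[[[[x1, x3], x5], x4], x2], x6] - [[[[[x1, x3], x5], x4], x6], x2] - [[[[[x1, x4], x3], x5], x2], x6] + [[[[[x1, x4], x3], x5], x6], x2] + [[[[[x1, x4], x5], x3], x2], x6] - [[[[[x1, x4], x5], x3], x6], x2] - [[[[[x1, x5], x3], x4], x2], x6] + [[[[[x1, x5], x3], x4], x6], x2]

In the tensor algebra, words opening x1 carry the x1-anchored form.
Composite bracket: [[x1, [x4, [x5, x3]]], [x2, x6]]
Under [a, b] = ab - ba we get 32 signed associative words (2^5 = 32).
Coefficients come from the x1-initial words:
  the word x1x3x5x4x2x6 carries sign +1 and contributes +[[[[[x1, x3], x5], x4], x2], x6]
  the word x1x3x5x4x6x2 carries sign -1 and contributes -[[[[[x1, x3], x5], x4], x6], x2]
  the word x1x4x3x5x2x6 carries sign -1 and contributes -[[[[[x1, x4], x3], x5], x2], x6]
  the word x1x4x3x5x6x2 carries sign +1 and contributes +[[[[[x1, x4], x3], x5], x6], x2]
  the word x1x4x5x3x2x6 carries sign +1 and contributes +[[[[[x1, x4], x5], x3], x2], x6]
  the word x1x4x5x3x6x2 carries sign -1 and contributes -[[[[[x1, x4], x5], x3], x6], x2]
  the word x1x5x3x4x2x6 carries sign -1 and contributes -[[[[[x1, x5], x3], x4], x2], x6]
  the word x1x5x3x4x6x2 carries sign +1 and contributes +[[[[[x1, x5], x3], x4], x6], x2]


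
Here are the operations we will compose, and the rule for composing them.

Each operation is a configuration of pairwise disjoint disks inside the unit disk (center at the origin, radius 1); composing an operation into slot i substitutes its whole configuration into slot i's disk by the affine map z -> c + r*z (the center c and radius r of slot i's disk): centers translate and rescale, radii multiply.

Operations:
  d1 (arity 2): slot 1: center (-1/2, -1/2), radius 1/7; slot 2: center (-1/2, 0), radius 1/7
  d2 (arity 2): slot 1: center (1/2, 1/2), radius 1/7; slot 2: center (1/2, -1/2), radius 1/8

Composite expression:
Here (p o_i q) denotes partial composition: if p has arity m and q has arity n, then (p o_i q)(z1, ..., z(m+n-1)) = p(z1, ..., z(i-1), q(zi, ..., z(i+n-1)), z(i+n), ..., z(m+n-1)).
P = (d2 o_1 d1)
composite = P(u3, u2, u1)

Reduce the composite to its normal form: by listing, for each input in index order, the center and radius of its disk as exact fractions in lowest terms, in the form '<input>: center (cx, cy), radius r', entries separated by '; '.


u1: center (1/2, -1/2), radius 1/8; u2: center (3/7, 1/2), radius 1/49; u3: center (3/7, 3/7), radius 1/49

Only the slot chain above each u matters under d2; compose those maps.
u3 passes through 2 substitutions, ending at center (3/7, 3/7), radius 1/49
u2 passes through 2 substitutions, ending at center (3/7, 1/2), radius 1/49
u1 passes through 1 substitution, ending at center (1/2, -1/2), radius 1/8


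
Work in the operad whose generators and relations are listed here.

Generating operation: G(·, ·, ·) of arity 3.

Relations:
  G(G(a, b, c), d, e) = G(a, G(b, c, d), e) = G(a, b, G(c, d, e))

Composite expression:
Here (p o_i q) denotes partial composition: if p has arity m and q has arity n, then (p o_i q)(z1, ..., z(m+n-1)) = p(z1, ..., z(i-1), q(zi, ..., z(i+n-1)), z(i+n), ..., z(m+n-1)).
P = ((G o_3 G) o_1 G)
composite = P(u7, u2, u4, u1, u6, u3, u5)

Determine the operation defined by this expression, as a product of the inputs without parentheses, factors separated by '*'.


The G-tree's shape is irrelevant; the u-reading-order decides.
G(u7, u2, u4) reduces to u7 * u2 * u4
G(u6, u3, u5) reduces to u6 * u3 * u5
G(G(u7, u2, u4), u1, G(u6, u3, u5)) reduces to u7 * u2 * u4 * u1 * u6 * u3 * u5

u7 * u2 * u4 * u1 * u6 * u3 * u5


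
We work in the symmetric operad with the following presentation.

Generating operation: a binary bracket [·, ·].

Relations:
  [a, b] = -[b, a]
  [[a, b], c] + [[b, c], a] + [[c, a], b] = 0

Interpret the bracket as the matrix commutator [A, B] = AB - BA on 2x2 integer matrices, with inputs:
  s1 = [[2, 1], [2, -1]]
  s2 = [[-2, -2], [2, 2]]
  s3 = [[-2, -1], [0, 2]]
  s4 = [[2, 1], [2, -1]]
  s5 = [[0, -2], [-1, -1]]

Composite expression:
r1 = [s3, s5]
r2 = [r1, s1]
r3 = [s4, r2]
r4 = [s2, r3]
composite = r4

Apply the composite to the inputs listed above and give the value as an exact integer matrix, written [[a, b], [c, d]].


[[-34, 612], [680, 34]]

[s3, s5] = [[1, 9], [-4, -1]]
[[s3, s5], s1] = [[22, -25], [-16, -22]]
[s4, [[s3, s5], s1]] = [[34, -119], [136, -34]]
[s2, [s4, [[s3, s5], s1]]] = [[-34, 612], [680, 34]]


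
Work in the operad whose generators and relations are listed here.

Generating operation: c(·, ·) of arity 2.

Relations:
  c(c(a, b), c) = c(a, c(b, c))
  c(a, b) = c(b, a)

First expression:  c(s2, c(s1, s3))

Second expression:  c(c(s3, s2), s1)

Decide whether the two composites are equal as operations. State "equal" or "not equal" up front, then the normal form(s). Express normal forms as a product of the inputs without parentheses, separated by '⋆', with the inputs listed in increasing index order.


equal; both compose to s1 ⋆ s2 ⋆ s3

The first composite normalizes to s1 ⋆ s2 ⋆ s3
The second composite normalizes to s1 ⋆ s2 ⋆ s3
Same normal form: equal.


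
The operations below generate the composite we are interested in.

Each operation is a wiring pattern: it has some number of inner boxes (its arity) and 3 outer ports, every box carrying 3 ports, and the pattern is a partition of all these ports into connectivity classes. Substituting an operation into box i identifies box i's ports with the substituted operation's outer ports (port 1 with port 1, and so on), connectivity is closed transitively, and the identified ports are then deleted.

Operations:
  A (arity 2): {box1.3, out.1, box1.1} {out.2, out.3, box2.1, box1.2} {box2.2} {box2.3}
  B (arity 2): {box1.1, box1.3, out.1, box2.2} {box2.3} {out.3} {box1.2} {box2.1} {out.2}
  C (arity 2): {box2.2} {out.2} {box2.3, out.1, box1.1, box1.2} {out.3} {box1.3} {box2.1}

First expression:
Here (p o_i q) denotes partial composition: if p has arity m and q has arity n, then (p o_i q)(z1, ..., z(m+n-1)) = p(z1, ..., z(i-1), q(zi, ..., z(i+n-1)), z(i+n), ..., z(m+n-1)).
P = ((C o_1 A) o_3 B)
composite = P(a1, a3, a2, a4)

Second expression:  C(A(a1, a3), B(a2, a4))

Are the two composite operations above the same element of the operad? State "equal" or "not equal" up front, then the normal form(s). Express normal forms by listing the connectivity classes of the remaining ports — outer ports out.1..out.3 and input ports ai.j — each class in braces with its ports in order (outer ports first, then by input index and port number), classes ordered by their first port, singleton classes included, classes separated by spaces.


The first expression reduces to {out.1, a1.1, a1.2, a1.3, a3.1} {out.2} {out.3} {a2.1, a2.3, a4.2} {a2.2} {a3.2} {a3.3} {a4.1} {a4.3}
The second expression reduces to {out.1, a1.1, a1.2, a1.3, a3.1} {out.2} {out.3} {a2.1, a2.3, a4.2} {a2.2} {a3.2} {a3.3} {a4.1} {a4.3}
Identical normal forms: equal.

equal: each reduces to {out.1, a1.1, a1.2, a1.3, a3.1} {out.2} {out.3} {a2.1, a2.3, a4.2} {a2.2} {a3.2} {a3.3} {a4.1} {a4.3}


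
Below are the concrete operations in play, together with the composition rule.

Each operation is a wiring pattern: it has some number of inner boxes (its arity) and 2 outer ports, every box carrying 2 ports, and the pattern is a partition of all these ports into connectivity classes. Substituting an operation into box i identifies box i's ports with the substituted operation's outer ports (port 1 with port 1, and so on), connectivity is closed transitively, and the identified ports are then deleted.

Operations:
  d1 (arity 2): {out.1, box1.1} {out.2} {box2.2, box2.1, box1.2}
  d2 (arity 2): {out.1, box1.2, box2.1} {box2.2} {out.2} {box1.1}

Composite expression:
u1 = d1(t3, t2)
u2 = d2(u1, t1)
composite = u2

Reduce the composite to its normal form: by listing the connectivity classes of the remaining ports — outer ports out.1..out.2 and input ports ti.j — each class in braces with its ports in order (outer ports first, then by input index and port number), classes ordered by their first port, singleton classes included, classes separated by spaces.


{out.1, t1.1} {out.2} {t1.2} {t2.1, t2.2, t3.2} {t3.1}

Reachability decides: close wires over d2-identified ports.
after d1, the pattern on (t3, t2) reads {out.1, t3.1} {out.2} {t2.1, t2.2, t3.2} (out.j = its outer ports)
after d2, the pattern on (t3, t2, t1) reads {out.1, t1.1} {out.2} {t1.2} {t2.1, t2.2, t3.2} {t3.1} (out.j = its outer ports)


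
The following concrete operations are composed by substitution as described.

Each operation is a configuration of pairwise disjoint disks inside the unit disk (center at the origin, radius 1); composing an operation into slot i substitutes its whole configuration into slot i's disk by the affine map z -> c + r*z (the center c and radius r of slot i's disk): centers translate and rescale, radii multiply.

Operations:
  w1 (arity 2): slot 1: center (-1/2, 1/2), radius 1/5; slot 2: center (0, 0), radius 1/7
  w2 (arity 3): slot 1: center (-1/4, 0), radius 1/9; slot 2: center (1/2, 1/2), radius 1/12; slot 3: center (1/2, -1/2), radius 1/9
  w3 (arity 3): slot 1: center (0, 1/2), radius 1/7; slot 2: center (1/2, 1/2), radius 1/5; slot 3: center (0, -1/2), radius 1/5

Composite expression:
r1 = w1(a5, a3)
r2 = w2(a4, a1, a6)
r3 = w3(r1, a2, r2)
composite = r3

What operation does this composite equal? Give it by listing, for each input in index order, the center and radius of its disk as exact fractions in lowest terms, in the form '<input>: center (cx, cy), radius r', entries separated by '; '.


a1: center (1/10, -2/5), radius 1/60; a2: center (1/2, 1/2), radius 1/5; a3: center (0, 1/2), radius 1/49; a4: center (-1/20, -1/2), radius 1/45; a5: center (-1/14, 4/7), radius 1/35; a6: center (1/10, -3/5), radius 1/45

Each a-disk chains the slot maps above it in w3; radii multiply.
for a5, the 2-step affine chain lands on center (-1/14, 4/7), radius 1/35
for a3, the 2-step affine chain lands on center (0, 1/2), radius 1/49
for a2, the 1-step affine chain lands on center (1/2, 1/2), radius 1/5
for a4, the 2-step affine chain lands on center (-1/20, -1/2), radius 1/45
for a1, the 2-step affine chain lands on center (1/10, -2/5), radius 1/60
for a6, the 2-step affine chain lands on center (1/10, -3/5), radius 1/45


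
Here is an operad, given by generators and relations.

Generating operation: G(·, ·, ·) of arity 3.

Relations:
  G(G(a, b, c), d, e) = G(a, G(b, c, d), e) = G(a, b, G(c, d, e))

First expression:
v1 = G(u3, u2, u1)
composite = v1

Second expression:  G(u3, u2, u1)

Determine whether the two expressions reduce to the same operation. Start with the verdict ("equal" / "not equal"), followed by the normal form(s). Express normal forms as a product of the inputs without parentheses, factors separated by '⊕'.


equal; the common form is u3 ⊕ u2 ⊕ u1

Reducing the first expression gives u3 ⊕ u2 ⊕ u1
Reducing the second expression gives u3 ⊕ u2 ⊕ u1
Identical normal forms: equal.


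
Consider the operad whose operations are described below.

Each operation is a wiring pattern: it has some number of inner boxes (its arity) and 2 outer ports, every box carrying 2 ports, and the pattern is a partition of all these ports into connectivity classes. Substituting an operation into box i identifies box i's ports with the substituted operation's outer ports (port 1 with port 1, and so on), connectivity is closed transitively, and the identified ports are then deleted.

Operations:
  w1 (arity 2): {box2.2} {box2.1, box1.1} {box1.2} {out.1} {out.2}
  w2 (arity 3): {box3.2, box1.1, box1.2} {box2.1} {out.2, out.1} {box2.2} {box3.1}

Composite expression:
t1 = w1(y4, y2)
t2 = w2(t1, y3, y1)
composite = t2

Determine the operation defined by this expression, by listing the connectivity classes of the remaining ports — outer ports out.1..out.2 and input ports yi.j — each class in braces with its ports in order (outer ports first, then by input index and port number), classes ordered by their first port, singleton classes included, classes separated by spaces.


{out.1, out.2} {y1.1} {y1.2} {y2.1, y4.1} {y2.2} {y3.1} {y3.2} {y4.2}

Two ports join when wires chain via w2-identified ports.
after w1, the pattern on (y4, y2) reads {out.1} {out.2} {y2.1, y4.1} {y2.2} {y4.2} (out.j = its outer ports)
after w2, the pattern on (y4, y2, y3, y1) reads {out.1, out.2} {y1.1} {y1.2} {y2.1, y4.1} {y2.2} {y3.1} {y3.2} {y4.2} (out.j = its outer ports)


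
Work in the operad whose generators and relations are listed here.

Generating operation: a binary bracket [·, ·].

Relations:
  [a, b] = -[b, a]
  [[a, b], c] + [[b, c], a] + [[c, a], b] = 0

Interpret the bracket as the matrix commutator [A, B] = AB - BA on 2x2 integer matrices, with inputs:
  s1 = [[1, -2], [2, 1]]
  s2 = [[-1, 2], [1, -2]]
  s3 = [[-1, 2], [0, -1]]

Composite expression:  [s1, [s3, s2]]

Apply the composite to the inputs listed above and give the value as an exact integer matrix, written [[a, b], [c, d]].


[s3, s2] = [[2, -2], [0, -2]]
[s1, [s3, s2]] = [[4, 8], [8, -4]]

[[4, 8], [8, -4]]


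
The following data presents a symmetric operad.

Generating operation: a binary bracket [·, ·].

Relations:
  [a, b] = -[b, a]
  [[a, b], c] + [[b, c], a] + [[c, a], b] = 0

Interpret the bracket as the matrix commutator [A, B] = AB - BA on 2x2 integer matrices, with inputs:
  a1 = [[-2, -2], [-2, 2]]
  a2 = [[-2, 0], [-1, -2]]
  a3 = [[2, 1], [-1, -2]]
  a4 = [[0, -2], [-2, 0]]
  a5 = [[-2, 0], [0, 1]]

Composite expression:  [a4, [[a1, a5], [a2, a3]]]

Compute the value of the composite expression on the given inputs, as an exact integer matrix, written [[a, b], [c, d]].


[[0, 96], [-96, 0]]

[a1, a5] = [[0, -6], [6, 0]]
[a2, a3] = [[1, 0], [-4, -1]]
[[a1, a5], [a2, a3]] = [[24, 12], [12, -24]]
[a4, [[a1, a5], [a2, a3]]] = [[0, 96], [-96, 0]]


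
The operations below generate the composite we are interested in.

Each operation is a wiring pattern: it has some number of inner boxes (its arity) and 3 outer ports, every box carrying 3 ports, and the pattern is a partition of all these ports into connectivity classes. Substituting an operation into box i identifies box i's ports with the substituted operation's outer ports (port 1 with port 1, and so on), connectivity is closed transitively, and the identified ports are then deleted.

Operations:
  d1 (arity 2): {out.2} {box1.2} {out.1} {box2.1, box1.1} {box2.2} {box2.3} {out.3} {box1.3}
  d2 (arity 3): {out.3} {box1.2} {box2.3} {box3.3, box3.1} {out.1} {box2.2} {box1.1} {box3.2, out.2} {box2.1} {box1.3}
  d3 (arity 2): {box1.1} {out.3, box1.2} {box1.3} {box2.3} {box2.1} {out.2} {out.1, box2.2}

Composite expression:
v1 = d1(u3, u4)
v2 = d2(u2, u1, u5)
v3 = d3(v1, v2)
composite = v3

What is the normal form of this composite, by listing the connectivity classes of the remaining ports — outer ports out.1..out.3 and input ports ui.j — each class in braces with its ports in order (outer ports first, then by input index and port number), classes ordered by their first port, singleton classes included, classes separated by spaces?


{out.1, u5.2} {out.2} {out.3} {u1.1} {u1.2} {u1.3} {u2.1} {u2.2} {u2.3} {u3.1, u4.1} {u3.2} {u3.3} {u4.2} {u4.3} {u5.1, u5.3}

Connectivity passes through glued d3-boundaries; trace each wire chain.
stage d1: inputs (u3, u4), connectivity {out.1} {out.2} {out.3} {u3.1, u4.1} {u3.2} {u3.3} {u4.2} {u4.3}, out.j its boundary
stage d2: inputs (u2, u1, u5), connectivity {out.1} {out.2, u5.2} {out.3} {u1.1} {u1.2} {u1.3} {u2.1} {u2.2} {u2.3} {u5.1, u5.3}, out.j its boundary
stage d3: inputs (u3, u4, u2, u1, u5), connectivity {out.1, u5.2} {out.2} {out.3} {u1.1} {u1.2} {u1.3} {u2.1} {u2.2} {u2.3} {u3.1, u4.1} {u3.2} {u3.3} {u4.2} {u4.3} {u5.1, u5.3}, out.j its boundary


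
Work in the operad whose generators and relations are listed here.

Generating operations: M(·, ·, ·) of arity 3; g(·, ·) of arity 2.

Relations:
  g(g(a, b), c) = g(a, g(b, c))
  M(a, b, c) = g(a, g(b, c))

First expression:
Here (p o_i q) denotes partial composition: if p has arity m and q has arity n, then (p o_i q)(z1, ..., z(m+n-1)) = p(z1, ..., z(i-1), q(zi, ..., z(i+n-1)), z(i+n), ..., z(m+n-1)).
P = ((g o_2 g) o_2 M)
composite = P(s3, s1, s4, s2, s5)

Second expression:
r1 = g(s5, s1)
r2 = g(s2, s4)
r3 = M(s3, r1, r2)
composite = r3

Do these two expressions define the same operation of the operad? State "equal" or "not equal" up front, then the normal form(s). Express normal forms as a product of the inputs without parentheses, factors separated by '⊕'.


Reducing the first expression gives s3 ⊕ s1 ⊕ s4 ⊕ s2 ⊕ s5
Reducing the second expression gives s3 ⊕ s5 ⊕ s1 ⊕ s2 ⊕ s4
Distinct normal forms: not equal.

not equal; first: s3 ⊕ s1 ⊕ s4 ⊕ s2 ⊕ s5; second: s3 ⊕ s5 ⊕ s1 ⊕ s2 ⊕ s4


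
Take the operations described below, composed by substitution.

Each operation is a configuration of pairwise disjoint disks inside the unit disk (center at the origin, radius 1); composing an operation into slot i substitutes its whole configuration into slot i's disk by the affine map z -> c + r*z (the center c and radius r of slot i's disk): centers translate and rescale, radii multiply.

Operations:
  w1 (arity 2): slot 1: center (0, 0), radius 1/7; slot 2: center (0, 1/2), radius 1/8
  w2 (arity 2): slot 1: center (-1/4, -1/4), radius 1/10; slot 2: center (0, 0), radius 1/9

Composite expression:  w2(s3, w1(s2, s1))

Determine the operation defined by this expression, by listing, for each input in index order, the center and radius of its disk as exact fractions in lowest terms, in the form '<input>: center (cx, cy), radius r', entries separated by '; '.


s1: center (0, 1/18), radius 1/72; s2: center (0, 0), radius 1/63; s3: center (-1/4, -1/4), radius 1/10

Nesting under w2 composes maps z -> c + r*z down each s-path.
input s3: composing its 1 substitution step yields center (-1/4, -1/4), radius 1/10
input s2: composing its 2 substitution steps yields center (0, 0), radius 1/63
input s1: composing its 2 substitution steps yields center (0, 1/18), radius 1/72


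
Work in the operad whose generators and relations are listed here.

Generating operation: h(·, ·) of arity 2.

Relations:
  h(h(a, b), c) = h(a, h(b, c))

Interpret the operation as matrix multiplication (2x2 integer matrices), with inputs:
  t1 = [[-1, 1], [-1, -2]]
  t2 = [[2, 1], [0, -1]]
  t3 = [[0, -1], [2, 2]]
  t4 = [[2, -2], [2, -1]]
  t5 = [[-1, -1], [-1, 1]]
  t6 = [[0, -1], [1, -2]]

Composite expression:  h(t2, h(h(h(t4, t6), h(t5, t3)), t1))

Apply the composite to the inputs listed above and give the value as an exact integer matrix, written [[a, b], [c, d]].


[[-35, -16], [3, 0]]


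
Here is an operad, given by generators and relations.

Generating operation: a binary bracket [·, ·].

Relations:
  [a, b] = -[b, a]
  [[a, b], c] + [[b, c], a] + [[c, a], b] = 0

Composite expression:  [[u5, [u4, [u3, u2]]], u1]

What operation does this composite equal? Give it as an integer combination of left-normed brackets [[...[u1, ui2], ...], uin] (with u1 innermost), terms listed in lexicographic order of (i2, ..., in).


Antisymmetry and Jacobi reduce to u1-anchored left-normed brackets.
Composite bracket: [[u5, [u4, [u3, u2]]], u1]
Each bracket splits as ab - ba, giving 16 signed words (2^4 = 16).
Keep just the words that open with u1:
  the word u1u2u3u4u5 carries sign +1 and contributes +[[[[u1, u2], u3], u4], u5]
  the word u1u3u2u4u5 carries sign -1 and contributes -[[[[u1, u3], u2], u4], u5]
  the word u1u4u2u3u5 carries sign -1 and contributes -[[[[u1, u4], u2], u3], u5]
  the word u1u4u3u2u5 carries sign +1 and contributes +[[[[u1, u4], u3], u2], u5]
  the word u1u5u2u3u4 carries sign -1 and contributes -[[[[u1, u5], u2], u3], u4]
  the word u1u5u3u2u4 carries sign +1 and contributes +[[[[u1, u5], u3], u2], u4]
  the word u1u5u4u2u3 carries sign +1 and contributes +[[[[u1, u5], u4], u2], u3]
  the word u1u5u4u3u2 carries sign -1 and contributes -[[[[u1, u5], u4], u3], u2]

[[[[u1, u2], u3], u4], u5] - [[[[u1, u3], u2], u4], u5] - [[[[u1, u4], u2], u3], u5] + [[[[u1, u4], u3], u2], u5] - [[[[u1, u5], u2], u3], u4] + [[[[u1, u5], u3], u2], u4] + [[[[u1, u5], u4], u2], u3] - [[[[u1, u5], u4], u3], u2]


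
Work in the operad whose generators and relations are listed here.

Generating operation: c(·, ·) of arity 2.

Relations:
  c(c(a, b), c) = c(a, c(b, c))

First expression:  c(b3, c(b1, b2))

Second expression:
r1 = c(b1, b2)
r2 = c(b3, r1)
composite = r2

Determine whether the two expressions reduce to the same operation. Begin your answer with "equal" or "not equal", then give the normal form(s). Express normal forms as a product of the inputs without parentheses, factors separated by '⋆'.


In normal form, the first expression is b3 ⋆ b1 ⋆ b2
In normal form, the second expression is b3 ⋆ b1 ⋆ b2
One common form — equal.

equal; both compose to b3 ⋆ b1 ⋆ b2


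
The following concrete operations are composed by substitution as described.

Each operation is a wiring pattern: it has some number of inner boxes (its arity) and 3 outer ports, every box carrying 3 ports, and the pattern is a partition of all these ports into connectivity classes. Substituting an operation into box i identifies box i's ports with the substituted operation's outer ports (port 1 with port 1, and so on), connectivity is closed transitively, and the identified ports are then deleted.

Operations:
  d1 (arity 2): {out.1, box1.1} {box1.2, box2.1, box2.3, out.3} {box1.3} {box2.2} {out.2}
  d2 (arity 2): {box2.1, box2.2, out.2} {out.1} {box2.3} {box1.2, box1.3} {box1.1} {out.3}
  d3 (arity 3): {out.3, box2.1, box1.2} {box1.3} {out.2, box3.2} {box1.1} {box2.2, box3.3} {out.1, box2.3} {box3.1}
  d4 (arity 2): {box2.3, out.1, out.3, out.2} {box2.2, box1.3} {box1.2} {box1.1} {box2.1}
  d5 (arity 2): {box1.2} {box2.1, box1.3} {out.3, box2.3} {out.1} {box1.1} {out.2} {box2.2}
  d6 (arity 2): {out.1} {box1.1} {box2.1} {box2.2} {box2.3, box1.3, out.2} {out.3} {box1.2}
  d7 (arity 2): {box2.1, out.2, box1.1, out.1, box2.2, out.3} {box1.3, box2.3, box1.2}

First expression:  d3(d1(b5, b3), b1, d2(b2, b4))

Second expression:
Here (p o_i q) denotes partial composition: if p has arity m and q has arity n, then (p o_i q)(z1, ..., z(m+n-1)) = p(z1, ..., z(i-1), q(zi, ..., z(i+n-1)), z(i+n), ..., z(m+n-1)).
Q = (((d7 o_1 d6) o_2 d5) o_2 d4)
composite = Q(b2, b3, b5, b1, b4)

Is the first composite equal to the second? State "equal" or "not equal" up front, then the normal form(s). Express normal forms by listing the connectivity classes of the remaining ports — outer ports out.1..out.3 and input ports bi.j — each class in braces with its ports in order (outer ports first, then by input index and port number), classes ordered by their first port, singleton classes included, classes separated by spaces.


not equal — first {out.1, b1.3} {out.2, b4.1, b4.2} {out.3, b1.1} {b1.2} {b2.1} {b2.2, b2.3} {b3.1, b3.3, b5.2} {b3.2} {b4.3} {b5.1} {b5.3}, second {out.1, out.2, out.3, b4.1, b4.2} {b1.1, b5.3} {b1.2} {b1.3, b2.3, b4.3} {b2.1} {b2.2} {b3.1} {b3.2} {b3.3, b5.2} {b5.1}

Normal form of the first expression: {out.1, b1.3} {out.2, b4.1, b4.2} {out.3, b1.1} {b1.2} {b2.1} {b2.2, b2.3} {b3.1, b3.3, b5.2} {b3.2} {b4.3} {b5.1} {b5.3}
Normal form of the second expression: {out.1, out.2, out.3, b4.1, b4.2} {b1.1, b5.3} {b1.2} {b1.3, b2.3, b4.3} {b2.1} {b2.2} {b3.1} {b3.2} {b3.3, b5.2} {b5.1}
They disagree, so not equal.


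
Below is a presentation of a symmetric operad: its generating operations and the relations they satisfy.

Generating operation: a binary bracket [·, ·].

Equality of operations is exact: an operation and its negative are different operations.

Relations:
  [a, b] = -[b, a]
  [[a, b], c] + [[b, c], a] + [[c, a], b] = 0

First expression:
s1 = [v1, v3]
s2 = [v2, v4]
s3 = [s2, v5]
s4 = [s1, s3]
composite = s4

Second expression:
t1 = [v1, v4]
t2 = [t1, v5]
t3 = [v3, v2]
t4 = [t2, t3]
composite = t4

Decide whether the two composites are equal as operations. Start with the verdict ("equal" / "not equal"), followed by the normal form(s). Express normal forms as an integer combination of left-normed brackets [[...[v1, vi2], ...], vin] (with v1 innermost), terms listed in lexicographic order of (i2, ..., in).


not equal: they reduce to [[[[v1, v3], v2], v4], v5] - [[[[v1, v3], v4], v2], v5] - [[[[v1, v3], v5], v2], v4] + [[[[v1, v3], v5], v4], v2] and -[[[[v1, v4], v5], v2], v3] + [[[[v1, v4], v5], v3], v2]

The first expression reduces to [[[[v1, v3], v2], v4], v5] - [[[[v1, v3], v4], v2], v5] - [[[[v1, v3], v5], v2], v4] + [[[[v1, v3], v5], v4], v2]
The second expression reduces to -[[[[v1, v4], v5], v2], v3] + [[[[v1, v4], v5], v3], v2]
The normal forms differ: not equal.


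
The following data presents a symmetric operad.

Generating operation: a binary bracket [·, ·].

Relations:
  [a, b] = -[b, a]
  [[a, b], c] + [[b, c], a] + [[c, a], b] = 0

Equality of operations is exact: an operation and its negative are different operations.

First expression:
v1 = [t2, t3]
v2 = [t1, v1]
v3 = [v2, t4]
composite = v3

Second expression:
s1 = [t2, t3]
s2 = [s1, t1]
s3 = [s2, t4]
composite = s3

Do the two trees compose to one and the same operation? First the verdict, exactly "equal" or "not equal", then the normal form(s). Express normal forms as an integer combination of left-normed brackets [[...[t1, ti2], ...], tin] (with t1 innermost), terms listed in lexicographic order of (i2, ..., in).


not equal — first [[[t1, t2], t3], t4] - [[[t1, t3], t2], t4], second -[[[t1, t2], t3], t4] + [[[t1, t3], t2], t4]

Reducing the first expression gives [[[t1, t2], t3], t4] - [[[t1, t3], t2], t4]
Reducing the second expression gives -[[[t1, t2], t3], t4] + [[[t1, t3], t2], t4]
No match — not equal.


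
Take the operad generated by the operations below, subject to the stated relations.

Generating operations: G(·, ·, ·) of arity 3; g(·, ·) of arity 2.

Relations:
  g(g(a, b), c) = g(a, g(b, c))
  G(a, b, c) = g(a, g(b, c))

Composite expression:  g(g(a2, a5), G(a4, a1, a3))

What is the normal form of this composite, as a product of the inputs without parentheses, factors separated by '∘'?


a2 ∘ a5 ∘ a4 ∘ a1 ∘ a3

The g-tree's shape is irrelevant; the a-reading-order decides.
g(a2, a5) linearizes to a2 ∘ a5
G(a4, a1, a3) linearizes to a4 ∘ a1 ∘ a3
g(g(a2, a5), G(a4, a1, a3)) linearizes to a2 ∘ a5 ∘ a4 ∘ a1 ∘ a3
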